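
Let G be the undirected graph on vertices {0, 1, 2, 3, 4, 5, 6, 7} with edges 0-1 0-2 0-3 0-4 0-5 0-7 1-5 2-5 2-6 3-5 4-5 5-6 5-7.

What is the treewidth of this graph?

2

A width-2 tree decomposition is:
Bags: B1 = {0, 3, 5}  B2 = {0, 2, 5}  B3 = {2, 5, 6}  B4 = {0, 5, 7}  B5 = {0, 4, 5}  B6 = {0, 1, 5}
Tree: B1–B2, B2–B3, B2–B4, B1–B5, B5–B6
Each bag holds 3 vertices, so the decomposition has width 2, which upper-bounds the treewidth. On the other hand G contains the 3-clique {0, 1, 5}. A clique must lie in a single bag of any decomposition, so no decomposition can have width below 2. The upper and lower bounds meet at 2, so that is the treewidth.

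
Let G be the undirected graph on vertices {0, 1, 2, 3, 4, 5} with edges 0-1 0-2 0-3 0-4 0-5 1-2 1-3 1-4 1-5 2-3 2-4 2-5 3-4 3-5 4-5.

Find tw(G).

5

A width-5 tree decomposition is:
Bags: B1 = {0, 1, 2, 3, 4, 5}
Tree: (single bag)
A single bag containing all 6 vertices is trivially a valid decomposition of width 5. On the other hand G contains the 6-clique {0, 1, 2, 3, 4, 5}. A clique must lie in a single bag of any decomposition, so no decomposition can have width below 5. The upper and lower bounds meet at 5, so that is the treewidth.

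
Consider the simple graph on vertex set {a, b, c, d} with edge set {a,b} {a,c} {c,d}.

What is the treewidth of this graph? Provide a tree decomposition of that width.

Treewidth 1.
One optimal decomposition is:
Bags: B1 = {c, d}  B2 = {a, c}  B3 = {a, b}
Tree: B1–B2, B2–B3

The largest bag has 2 vertices, giving width 1; this decomposition certifies tw(G) ≤ 1. Since G has at least one edge (e.g. d–c), it is not an edgeless graph, so tw(G) ≥ 1. The upper and lower bounds meet at 1, so that is the treewidth.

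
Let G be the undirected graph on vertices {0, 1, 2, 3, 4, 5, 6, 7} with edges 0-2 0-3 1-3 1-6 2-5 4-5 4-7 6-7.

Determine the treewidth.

2

A width-2 tree decomposition is:
Bags: B1 = {0, 1, 3}  B2 = {0, 1, 2}  B3 = {1, 2, 5}  B4 = {1, 4, 5}  B5 = {1, 4, 7}  B6 = {1, 6, 7}
Tree: B1–B2, B2–B3, B3–B4, B4–B5, B5–B6
Each bag holds 3 vertices, so the decomposition has width 2, which upper-bounds the treewidth. The edges 1–3–0–2–5–4–7–6–1 form a cycle, so G is not a tree and its treewidth is at least 2. The upper and lower bounds meet at 2, so that is the treewidth.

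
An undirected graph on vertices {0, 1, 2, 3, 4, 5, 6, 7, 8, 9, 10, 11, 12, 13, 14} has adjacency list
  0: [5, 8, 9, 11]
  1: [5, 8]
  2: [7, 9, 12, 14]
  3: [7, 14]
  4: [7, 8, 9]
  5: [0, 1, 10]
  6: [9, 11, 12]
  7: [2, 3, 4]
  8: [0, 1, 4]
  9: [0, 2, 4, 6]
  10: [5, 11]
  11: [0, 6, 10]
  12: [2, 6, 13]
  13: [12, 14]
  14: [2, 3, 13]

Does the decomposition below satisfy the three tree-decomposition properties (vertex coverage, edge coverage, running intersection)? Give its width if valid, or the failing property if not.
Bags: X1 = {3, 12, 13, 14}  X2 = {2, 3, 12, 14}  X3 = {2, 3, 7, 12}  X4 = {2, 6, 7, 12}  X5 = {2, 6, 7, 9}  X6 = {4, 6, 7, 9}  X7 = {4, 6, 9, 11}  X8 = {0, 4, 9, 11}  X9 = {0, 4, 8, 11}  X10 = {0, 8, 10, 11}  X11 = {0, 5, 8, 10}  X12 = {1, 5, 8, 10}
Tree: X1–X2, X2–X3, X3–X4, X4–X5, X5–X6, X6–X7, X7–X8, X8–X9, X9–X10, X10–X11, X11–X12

Yes; width 3.

Checking the three conditions: (i) the bags cover all of {0, 1, 2, 3, 4, 5, 6, 7, 8, 9, 10, 11, 12, 13, 14}; (ii) for each edge, some bag contains both endpoints; (iii) the bags containing any fixed vertex form a subtree. All hold, so the decomposition is valid with width 4 − 1 = 3.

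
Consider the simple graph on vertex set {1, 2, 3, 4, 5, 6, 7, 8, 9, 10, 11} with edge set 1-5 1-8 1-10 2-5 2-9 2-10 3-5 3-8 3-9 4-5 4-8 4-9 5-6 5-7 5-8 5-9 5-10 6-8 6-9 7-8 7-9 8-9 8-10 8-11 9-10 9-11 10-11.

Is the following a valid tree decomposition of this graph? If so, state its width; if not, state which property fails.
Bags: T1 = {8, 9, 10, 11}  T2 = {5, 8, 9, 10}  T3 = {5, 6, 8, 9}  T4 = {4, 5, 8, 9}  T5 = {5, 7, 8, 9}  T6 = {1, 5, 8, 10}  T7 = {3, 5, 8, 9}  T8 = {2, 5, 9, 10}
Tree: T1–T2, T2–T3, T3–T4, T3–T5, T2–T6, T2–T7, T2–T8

Every vertex of G appears in some bag (union = {1, 2, 3, 4, 5, 6, 7, 8, 9, 10, 11}); every edge is covered by a bag; and for each vertex v the set of bags containing v is connected in the bag tree. The decomposition is therefore valid. The largest bag has 4 vertices, so the width is 3.

Yes; width 3.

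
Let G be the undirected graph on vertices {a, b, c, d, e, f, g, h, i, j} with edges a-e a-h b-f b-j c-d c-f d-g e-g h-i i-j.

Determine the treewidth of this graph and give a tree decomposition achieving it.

Every bag has size at most 3, so the width is 3 − 1 = 2 and tw(G) ≤ 2. Since f–b–j–i–h–a–e–g–d–c–f is a cycle in G, G is not acyclic. Forests are exactly the graphs of treewidth ≤ 1, so tw(G) ≥ 2. Combining the bounds, tw(G) = 2.

Treewidth 2.
Bags: B1 = {b, f, j}  B2 = {f, i, j}  B3 = {f, h, i}  B4 = {a, f, h}  B5 = {a, e, f}  B6 = {e, f, g}  B7 = {d, f, g}  B8 = {c, d, f}
Tree: B1–B2, B2–B3, B3–B4, B4–B5, B5–B6, B6–B7, B7–B8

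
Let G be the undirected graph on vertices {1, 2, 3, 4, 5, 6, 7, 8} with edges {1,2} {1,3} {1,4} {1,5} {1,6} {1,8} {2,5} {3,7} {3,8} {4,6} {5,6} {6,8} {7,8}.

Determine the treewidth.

A width-2 tree decomposition is:
Bags: B1 = {1, 6, 8}  B2 = {1, 3, 8}  B3 = {3, 7, 8}  B4 = {1, 5, 6}  B5 = {1, 4, 6}  B6 = {1, 2, 5}
Tree: B1–B2, B2–B3, B1–B4, B4–B5, B4–B6
Each bag holds 3 vertices, so the decomposition has width 2, which upper-bounds the treewidth. For the lower bound, the 3 vertices {1, 2, 5} are pairwise adjacent, and any tree decomposition puts a clique entirely inside one bag — forcing width ≥ 2. Hence tw(G) = 2 exactly.

2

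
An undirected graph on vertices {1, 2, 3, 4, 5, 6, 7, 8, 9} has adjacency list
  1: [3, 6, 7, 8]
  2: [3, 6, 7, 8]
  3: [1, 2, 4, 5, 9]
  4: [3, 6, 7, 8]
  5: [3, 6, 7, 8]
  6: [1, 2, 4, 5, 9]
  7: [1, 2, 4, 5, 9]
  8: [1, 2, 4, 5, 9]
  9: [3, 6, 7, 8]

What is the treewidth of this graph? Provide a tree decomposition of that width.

Treewidth 4.
One such decomposition:
Bags: B1 = {1, 3, 6, 7, 8}  B2 = {3, 5, 6, 7, 8}  B3 = {3, 4, 6, 7, 8}  B4 = {2, 3, 6, 7, 8}  B5 = {3, 6, 7, 8, 9}
Tree: B1–B2, B2–B3, B3–B4, B4–B5

The largest bag has 5 vertices, giving width 4; this decomposition certifies tw(G) ≤ 4. For the lower bound: the 5 vertex sets {1,3}, {5,7}, {4,8}, {6}, {2} are disjoint, each induces a connected subgraph, and every pair is joined by at least one edge of G. Contracting each set to a single vertex therefore yields K_{5} as a minor, and since treewidth is minor-monotone, tw(G) ≥ tw(K_{5}) = 4. The upper and lower bounds meet at 4, so that is the treewidth.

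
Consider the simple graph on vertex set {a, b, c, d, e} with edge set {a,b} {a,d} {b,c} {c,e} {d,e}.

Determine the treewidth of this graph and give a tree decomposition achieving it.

Treewidth 2.
Bags: B1 = {a, d, e}  B2 = {a, c, e}  B3 = {a, b, c}
Tree: B1–B2, B2–B3

Each bag holds 3 vertices, so the decomposition has width 2, which upper-bounds the treewidth. The edges a–d–e–c–b–a form a cycle, so G is not a tree and its treewidth is at least 2. Therefore the treewidth is 2.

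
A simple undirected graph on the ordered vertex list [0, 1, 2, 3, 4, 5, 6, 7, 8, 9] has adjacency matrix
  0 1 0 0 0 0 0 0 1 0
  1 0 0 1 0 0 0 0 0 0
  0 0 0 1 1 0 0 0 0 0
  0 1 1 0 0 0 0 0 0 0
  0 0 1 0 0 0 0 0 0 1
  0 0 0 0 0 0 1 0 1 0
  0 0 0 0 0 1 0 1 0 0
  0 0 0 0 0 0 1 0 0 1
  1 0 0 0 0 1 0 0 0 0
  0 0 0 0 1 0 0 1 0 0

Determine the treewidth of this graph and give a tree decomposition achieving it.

The largest bag has 3 vertices, giving width 2; this decomposition certifies tw(G) ≤ 2. The edges 9–7–6–5–8–0–1–3–2–4–9 form a cycle, so G is not a tree and its treewidth is at least 2. Therefore the treewidth is 2.

Treewidth 2.
One such decomposition:
Bags: B1 = {6, 7, 9}  B2 = {5, 6, 9}  B3 = {5, 8, 9}  B4 = {0, 8, 9}  B5 = {0, 1, 9}  B6 = {1, 3, 9}  B7 = {2, 3, 9}  B8 = {2, 4, 9}
Tree: B1–B2, B2–B3, B3–B4, B4–B5, B5–B6, B6–B7, B7–B8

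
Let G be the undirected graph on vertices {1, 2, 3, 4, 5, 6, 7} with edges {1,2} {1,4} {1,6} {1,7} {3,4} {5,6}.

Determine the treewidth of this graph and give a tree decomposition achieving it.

Treewidth 1.
One optimal decomposition is:
Bags: B1 = {1, 4}  B2 = {3, 4}  B3 = {1, 6}  B4 = {1, 7}  B5 = {1, 2}  B6 = {5, 6}
Tree: B1–B2, B1–B3, B3–B4, B1–B5, B3–B6

Each bag holds 2 vertices, so the decomposition has width 1, which upper-bounds the treewidth. G has an edge, so its treewidth is at least 1. Combining the bounds, tw(G) = 1.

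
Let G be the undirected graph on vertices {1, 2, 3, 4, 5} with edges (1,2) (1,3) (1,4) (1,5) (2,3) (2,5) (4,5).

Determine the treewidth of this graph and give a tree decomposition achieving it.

Every bag has size at most 3, so the width is 3 − 1 = 2 and tw(G) ≤ 2. On the other hand G contains the 3-clique {1, 2, 3}. A clique must lie in a single bag of any decomposition, so no decomposition can have width below 2. Therefore the treewidth is 2.

Treewidth 2.
One optimal decomposition is:
Bags: B1 = {1, 2, 3}  B2 = {1, 2, 5}  B3 = {1, 4, 5}
Tree: B1–B2, B2–B3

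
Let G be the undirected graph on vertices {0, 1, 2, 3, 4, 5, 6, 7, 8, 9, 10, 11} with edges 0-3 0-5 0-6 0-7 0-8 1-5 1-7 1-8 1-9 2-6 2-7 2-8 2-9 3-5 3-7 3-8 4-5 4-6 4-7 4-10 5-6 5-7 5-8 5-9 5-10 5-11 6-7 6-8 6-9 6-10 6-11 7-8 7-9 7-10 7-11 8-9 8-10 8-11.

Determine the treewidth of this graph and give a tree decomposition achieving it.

Treewidth 4.
One such decomposition:
Bags: B1 = {5, 6, 7, 8, 9}  B2 = {5, 6, 7, 8, 10}  B3 = {5, 6, 7, 8, 11}  B4 = {0, 5, 6, 7, 8}  B5 = {2, 6, 7, 8, 9}  B6 = {0, 3, 5, 7, 8}  B7 = {1, 5, 7, 8, 9}  B8 = {4, 5, 6, 7, 10}
Tree: B1–B2, B1–B3, B3–B4, B1–B5, B4–B6, B1–B7, B2–B8

The largest bag has 5 vertices, giving width 4; this decomposition certifies tw(G) ≤ 4. On the other hand G contains the 5-clique {2, 6, 7, 8, 9}. A clique must lie in a single bag of any decomposition, so no decomposition can have width below 4. Hence tw(G) = 4 exactly.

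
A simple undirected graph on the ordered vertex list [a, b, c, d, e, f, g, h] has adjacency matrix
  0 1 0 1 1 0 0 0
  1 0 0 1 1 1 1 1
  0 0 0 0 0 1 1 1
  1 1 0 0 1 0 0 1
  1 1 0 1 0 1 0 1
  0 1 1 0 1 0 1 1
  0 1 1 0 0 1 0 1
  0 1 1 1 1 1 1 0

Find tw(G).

3

A width-3 tree decomposition is:
Bags: B1 = {b, e, f, h}  B2 = {b, f, g, h}  B3 = {b, d, e, h}  B4 = {c, f, g, h}  B5 = {a, b, d, e}
Tree: B1–B2, B1–B3, B2–B4, B3–B5
Each bag holds 4 vertices, so the decomposition has width 3, which upper-bounds the treewidth. On the other hand G contains the 4-clique {b, d, e, h}. A clique must lie in a single bag of any decomposition, so no decomposition can have width below 3. The upper and lower bounds meet at 3, so that is the treewidth.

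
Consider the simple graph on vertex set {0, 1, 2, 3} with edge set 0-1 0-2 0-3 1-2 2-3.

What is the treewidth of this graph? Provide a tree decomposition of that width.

Treewidth 2.
One such decomposition:
Bags: B1 = {0, 1, 2}  B2 = {0, 2, 3}
Tree: B1–B2

Every bag has size at most 3, so the width is 3 − 1 = 2 and tw(G) ≤ 2. On the other hand G contains the 3-clique {0, 1, 2}. A clique must lie in a single bag of any decomposition, so no decomposition can have width below 2. The upper and lower bounds meet at 2, so that is the treewidth.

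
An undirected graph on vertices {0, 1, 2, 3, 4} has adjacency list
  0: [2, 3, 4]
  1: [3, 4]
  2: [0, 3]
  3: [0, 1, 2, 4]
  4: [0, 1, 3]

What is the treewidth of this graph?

2

A width-2 tree decomposition is:
Bags: B1 = {1, 3, 4}  B2 = {0, 3, 4}  B3 = {0, 2, 3}
Tree: B1–B2, B2–B3
The largest bag has 3 vertices, giving width 2; this decomposition certifies tw(G) ≤ 2. On the other hand G contains the 3-clique {0, 2, 3}. A clique must lie in a single bag of any decomposition, so no decomposition can have width below 2. The upper and lower bounds meet at 2, so that is the treewidth.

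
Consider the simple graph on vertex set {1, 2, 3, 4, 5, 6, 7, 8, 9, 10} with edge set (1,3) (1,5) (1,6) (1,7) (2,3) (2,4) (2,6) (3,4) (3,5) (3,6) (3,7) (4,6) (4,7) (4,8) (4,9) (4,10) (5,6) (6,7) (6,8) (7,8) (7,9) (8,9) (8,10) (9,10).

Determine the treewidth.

3

A width-3 tree decomposition is:
Bags: B1 = {2, 3, 4, 6}  B2 = {3, 4, 6, 7}  B3 = {4, 6, 7, 8}  B4 = {1, 3, 6, 7}  B5 = {1, 3, 5, 6}  B6 = {4, 7, 8, 9}  B7 = {4, 8, 9, 10}
Tree: B1–B2, B2–B3, B2–B4, B4–B5, B3–B6, B6–B7
The largest bag has 4 vertices, giving width 3; this decomposition certifies tw(G) ≤ 3. Conversely, {1, 3, 5, 6} is a clique of size 4, and the vertices of any clique must share a bag in every tree decomposition; so some bag has ≥ 4 vertices and tw(G) ≥ 3. Therefore the treewidth is 3.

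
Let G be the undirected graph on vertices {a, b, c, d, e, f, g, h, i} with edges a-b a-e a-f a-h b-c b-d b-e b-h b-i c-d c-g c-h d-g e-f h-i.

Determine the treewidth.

2

A width-2 tree decomposition is:
Bags: B1 = {b, c, d}  B2 = {b, c, h}  B3 = {a, b, h}  B4 = {a, b, e}  B5 = {a, e, f}  B6 = {b, h, i}  B7 = {c, d, g}
Tree: B1–B2, B2–B3, B3–B4, B4–B5, B2–B6, B1–B7
The largest bag has 3 vertices, giving width 2; this decomposition certifies tw(G) ≤ 2. For the lower bound, the 3 vertices {c, d, g} are pairwise adjacent, and any tree decomposition puts a clique entirely inside one bag — forcing width ≥ 2. Hence tw(G) = 2 exactly.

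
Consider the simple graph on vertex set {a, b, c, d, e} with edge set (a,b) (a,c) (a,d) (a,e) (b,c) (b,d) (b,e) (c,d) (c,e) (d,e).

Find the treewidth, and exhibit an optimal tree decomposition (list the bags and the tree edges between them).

Treewidth 4.
Bags: B1 = {a, b, c, d, e}
Tree: (single bag)

A single bag containing all 5 vertices is trivially a valid decomposition of width 4. On the other hand G contains the 5-clique {a, b, c, d, e}. A clique must lie in a single bag of any decomposition, so no decomposition can have width below 4. Therefore the treewidth is 4.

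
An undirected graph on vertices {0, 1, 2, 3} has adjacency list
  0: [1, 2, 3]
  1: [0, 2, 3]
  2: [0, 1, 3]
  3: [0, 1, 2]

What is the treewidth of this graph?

A width-3 tree decomposition is:
Bags: B1 = {0, 1, 2, 3}
Tree: (single bag)
A single bag containing all 4 vertices is trivially a valid decomposition of width 3. For the lower bound, the 4 vertices {0, 1, 2, 3} are pairwise adjacent, and any tree decomposition puts a clique entirely inside one bag — forcing width ≥ 3. The upper and lower bounds meet at 3, so that is the treewidth.

3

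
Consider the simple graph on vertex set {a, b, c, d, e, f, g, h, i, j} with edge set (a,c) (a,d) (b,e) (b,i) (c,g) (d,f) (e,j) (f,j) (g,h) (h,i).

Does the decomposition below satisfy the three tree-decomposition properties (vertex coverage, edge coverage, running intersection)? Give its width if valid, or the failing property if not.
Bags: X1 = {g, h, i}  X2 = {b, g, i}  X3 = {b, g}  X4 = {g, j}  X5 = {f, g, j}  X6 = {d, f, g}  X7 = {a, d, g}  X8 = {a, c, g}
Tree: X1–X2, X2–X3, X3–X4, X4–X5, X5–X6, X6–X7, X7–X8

No — vertex e appears in no bag.

A tree decomposition must satisfy three properties: every vertex lies in some bag; for every edge, both endpoints lie together in some bag; and for every vertex, the bags containing it form a connected subtree. Here vertex e appears in no bag, so the decomposition is invalid.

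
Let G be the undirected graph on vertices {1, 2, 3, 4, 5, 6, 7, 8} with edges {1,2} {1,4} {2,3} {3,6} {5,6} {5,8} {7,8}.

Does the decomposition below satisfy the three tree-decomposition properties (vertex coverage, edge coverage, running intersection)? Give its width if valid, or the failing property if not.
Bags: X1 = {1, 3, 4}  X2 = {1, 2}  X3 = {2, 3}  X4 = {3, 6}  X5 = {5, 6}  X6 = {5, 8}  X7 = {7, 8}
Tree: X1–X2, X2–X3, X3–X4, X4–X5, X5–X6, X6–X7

No — bags containing vertex 3 are not connected in the tree.

A tree decomposition must satisfy three properties: every vertex lies in some bag; for every edge, both endpoints lie together in some bag; and for every vertex, the bags containing it form a connected subtree. Here bags containing vertex 3 are not connected in the tree, so the decomposition is invalid.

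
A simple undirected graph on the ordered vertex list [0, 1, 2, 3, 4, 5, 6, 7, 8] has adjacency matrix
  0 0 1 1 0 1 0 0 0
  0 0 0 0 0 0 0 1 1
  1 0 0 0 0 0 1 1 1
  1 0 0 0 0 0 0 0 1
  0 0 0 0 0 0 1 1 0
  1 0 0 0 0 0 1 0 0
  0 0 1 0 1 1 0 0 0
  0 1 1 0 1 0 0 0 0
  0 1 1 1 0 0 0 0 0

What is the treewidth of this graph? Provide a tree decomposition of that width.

Every bag has size at most 4, so the width is 4 − 1 = 3 and tw(G) ≤ 3. For the lower bound: the 4 vertex sets {1,4,7}, {6}, {2}, {0,3,5,8} are disjoint, each induces a connected subgraph, and every pair is joined by at least one edge of G. Contracting each set to a single vertex therefore yields K_{4} as a minor, and since treewidth is minor-monotone, tw(G) ≥ tw(K_{4}) = 3. Therefore the treewidth is 3.

Treewidth 3.
One optimal decomposition is:
Bags: B1 = {1, 4, 6, 7}  B2 = {1, 2, 6, 7}  B3 = {1, 2, 6, 8}  B4 = {2, 5, 6, 8}  B5 = {0, 2, 5, 8}  B6 = {0, 3, 5, 8}
Tree: B1–B2, B2–B3, B3–B4, B4–B5, B5–B6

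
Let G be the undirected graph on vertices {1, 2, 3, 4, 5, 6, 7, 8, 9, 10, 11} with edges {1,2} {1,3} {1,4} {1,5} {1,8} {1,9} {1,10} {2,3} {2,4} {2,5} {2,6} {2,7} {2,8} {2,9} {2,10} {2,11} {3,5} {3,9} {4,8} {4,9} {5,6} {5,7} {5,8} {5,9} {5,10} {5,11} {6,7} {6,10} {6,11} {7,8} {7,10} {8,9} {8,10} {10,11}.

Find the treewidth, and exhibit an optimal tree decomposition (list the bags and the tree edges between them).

Every bag has size at most 5, so the width is 5 − 1 = 4 and tw(G) ≤ 4. Conversely, {1, 2, 4, 8, 9} is a clique of size 5, and the vertices of any clique must share a bag in every tree decomposition; so some bag has ≥ 5 vertices and tw(G) ≥ 4. Therefore the treewidth is 4.

Treewidth 4.
One optimal decomposition is:
Bags: B1 = {1, 2, 5, 8, 10}  B2 = {1, 2, 5, 8, 9}  B3 = {2, 5, 7, 8, 10}  B4 = {2, 5, 6, 7, 10}  B5 = {2, 5, 6, 10, 11}  B6 = {1, 2, 4, 8, 9}  B7 = {1, 2, 3, 5, 9}
Tree: B1–B2, B1–B3, B3–B4, B4–B5, B2–B6, B2–B7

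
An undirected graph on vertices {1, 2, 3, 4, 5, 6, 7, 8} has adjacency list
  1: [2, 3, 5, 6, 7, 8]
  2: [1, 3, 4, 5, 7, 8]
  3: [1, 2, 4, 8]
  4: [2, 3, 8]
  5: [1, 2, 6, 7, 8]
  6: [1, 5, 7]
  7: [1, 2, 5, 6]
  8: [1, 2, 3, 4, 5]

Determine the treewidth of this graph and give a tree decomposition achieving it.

Treewidth 3.
One such decomposition:
Bags: B1 = {1, 2, 5, 7}  B2 = {1, 2, 5, 8}  B3 = {1, 2, 3, 8}  B4 = {1, 5, 6, 7}  B5 = {2, 3, 4, 8}
Tree: B1–B2, B2–B3, B1–B4, B3–B5

The largest bag has 4 vertices, giving width 3; this decomposition certifies tw(G) ≤ 3. On the other hand G contains the 4-clique {1, 2, 3, 8}. A clique must lie in a single bag of any decomposition, so no decomposition can have width below 3. Therefore the treewidth is 3.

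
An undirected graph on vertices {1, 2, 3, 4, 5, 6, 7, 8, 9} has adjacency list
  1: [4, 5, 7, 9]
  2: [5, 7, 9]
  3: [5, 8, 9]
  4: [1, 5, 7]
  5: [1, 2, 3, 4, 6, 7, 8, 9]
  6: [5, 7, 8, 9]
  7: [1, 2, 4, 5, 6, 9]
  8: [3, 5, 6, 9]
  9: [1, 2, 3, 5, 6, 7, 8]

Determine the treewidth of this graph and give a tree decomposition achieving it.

Treewidth 3.
One such decomposition:
Bags: B1 = {1, 5, 7, 9}  B2 = {2, 5, 7, 9}  B3 = {5, 6, 7, 9}  B4 = {5, 6, 8, 9}  B5 = {3, 5, 8, 9}  B6 = {1, 4, 5, 7}
Tree: B1–B2, B1–B3, B3–B4, B4–B5, B1–B6

The largest bag has 4 vertices, giving width 3; this decomposition certifies tw(G) ≤ 3. On the other hand G contains the 4-clique {3, 5, 8, 9}. A clique must lie in a single bag of any decomposition, so no decomposition can have width below 3. Combining the bounds, tw(G) = 3.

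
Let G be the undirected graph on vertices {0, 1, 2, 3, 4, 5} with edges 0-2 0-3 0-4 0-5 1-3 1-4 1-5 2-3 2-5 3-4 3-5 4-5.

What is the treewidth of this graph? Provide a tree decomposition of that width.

Each bag holds 4 vertices, so the decomposition has width 3, which upper-bounds the treewidth. On the other hand G contains the 4-clique {0, 2, 3, 5}. A clique must lie in a single bag of any decomposition, so no decomposition can have width below 3. Hence tw(G) = 3 exactly.

Treewidth 3.
Bags: B1 = {1, 3, 4, 5}  B2 = {0, 3, 4, 5}  B3 = {0, 2, 3, 5}
Tree: B1–B2, B2–B3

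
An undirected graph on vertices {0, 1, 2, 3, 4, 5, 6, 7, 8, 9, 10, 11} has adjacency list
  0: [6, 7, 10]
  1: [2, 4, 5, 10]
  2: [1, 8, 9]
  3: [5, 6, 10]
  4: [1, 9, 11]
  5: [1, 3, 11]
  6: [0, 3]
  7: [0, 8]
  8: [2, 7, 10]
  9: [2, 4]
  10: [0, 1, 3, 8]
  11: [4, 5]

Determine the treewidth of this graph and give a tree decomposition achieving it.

Each bag holds 4 vertices, so the decomposition has width 3, which upper-bounds the treewidth. For the lower bound: the 4 vertex sets {4,9,11}, {2}, {1}, {3,5,8,10} are disjoint, each induces a connected subgraph, and every pair is joined by at least one edge of G. Contracting each set to a single vertex therefore yields K_{4} as a minor, and since treewidth is minor-monotone, tw(G) ≥ tw(K_{4}) = 3. Therefore the treewidth is 3.

Treewidth 3.
One optimal decomposition is:
Bags: B1 = {2, 4, 9, 11}  B2 = {1, 2, 4, 11}  B3 = {1, 2, 5, 11}  B4 = {1, 2, 5, 8}  B5 = {1, 5, 8, 10}  B6 = {3, 5, 8, 10}  B7 = {3, 7, 8, 10}  B8 = {0, 3, 7, 10}  B9 = {0, 3, 6, 7}
Tree: B1–B2, B2–B3, B3–B4, B4–B5, B5–B6, B6–B7, B7–B8, B8–B9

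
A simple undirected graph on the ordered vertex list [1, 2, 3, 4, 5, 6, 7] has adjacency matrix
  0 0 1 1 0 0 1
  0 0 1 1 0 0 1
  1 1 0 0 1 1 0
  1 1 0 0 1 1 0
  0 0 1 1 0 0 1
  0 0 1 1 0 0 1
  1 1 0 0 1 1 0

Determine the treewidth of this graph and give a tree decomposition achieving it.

Treewidth 3.
One optimal decomposition is:
Bags: B1 = {1, 3, 4, 7}  B2 = {2, 3, 4, 7}  B3 = {3, 4, 5, 7}  B4 = {3, 4, 6, 7}
Tree: B1–B2, B2–B3, B3–B4

Every bag has size at most 4, so the width is 4 − 1 = 3 and tw(G) ≤ 3. For the lower bound: the 4 vertex sets {1,7}, {2,4}, {3}, {5} are disjoint, each induces a connected subgraph, and every pair is joined by at least one edge of G. Contracting each set to a single vertex therefore yields K_{4} as a minor, and since treewidth is minor-monotone, tw(G) ≥ tw(K_{4}) = 3. The upper and lower bounds meet at 3, so that is the treewidth.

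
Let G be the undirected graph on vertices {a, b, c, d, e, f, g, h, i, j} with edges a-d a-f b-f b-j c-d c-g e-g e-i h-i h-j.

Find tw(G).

A width-2 tree decomposition is:
Bags: B1 = {a, c, d}  B2 = {a, c, f}  B3 = {b, c, f}  B4 = {b, c, j}  B5 = {c, h, j}  B6 = {c, h, i}  B7 = {c, e, i}  B8 = {c, e, g}
Tree: B1–B2, B2–B3, B3–B4, B4–B5, B5–B6, B6–B7, B7–B8
Each bag holds 3 vertices, so the decomposition has width 2, which upper-bounds the treewidth. The edges c–d–a–f–b–j–h–i–e–g–c form a cycle, so G is not a tree and its treewidth is at least 2. The upper and lower bounds meet at 2, so that is the treewidth.

2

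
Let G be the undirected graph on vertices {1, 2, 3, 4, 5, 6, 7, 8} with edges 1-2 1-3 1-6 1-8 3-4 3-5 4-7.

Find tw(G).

A width-1 tree decomposition is:
Bags: B1 = {1, 3}  B2 = {3, 4}  B3 = {4, 7}  B4 = {1, 8}  B5 = {1, 6}  B6 = {3, 5}  B7 = {1, 2}
Tree: B1–B2, B2–B3, B1–B4, B4–B5, B2–B6, B1–B7
Every bag has size at most 2, so the width is 2 − 1 = 1 and tw(G) ≤ 1. Since G has at least one edge (e.g. 3–1), it is not an edgeless graph, so tw(G) ≥ 1. The upper and lower bounds meet at 1, so that is the treewidth.

1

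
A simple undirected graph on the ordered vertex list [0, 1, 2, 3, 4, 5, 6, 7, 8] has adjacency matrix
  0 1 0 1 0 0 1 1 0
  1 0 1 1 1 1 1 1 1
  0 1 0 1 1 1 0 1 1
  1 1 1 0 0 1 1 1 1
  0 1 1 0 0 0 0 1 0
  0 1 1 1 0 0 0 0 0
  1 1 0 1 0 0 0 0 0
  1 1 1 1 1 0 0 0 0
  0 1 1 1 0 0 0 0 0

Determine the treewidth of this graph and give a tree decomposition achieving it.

Treewidth 3.
One optimal decomposition is:
Bags: B1 = {1, 2, 3, 8}  B2 = {1, 2, 3, 7}  B3 = {0, 1, 3, 7}  B4 = {0, 1, 3, 6}  B5 = {1, 2, 4, 7}  B6 = {1, 2, 3, 5}
Tree: B1–B2, B2–B3, B3–B4, B2–B5, B1–B6

Every bag has size at most 4, so the width is 4 − 1 = 3 and tw(G) ≤ 3. On the other hand G contains the 4-clique {0, 1, 3, 6}. A clique must lie in a single bag of any decomposition, so no decomposition can have width below 3. The upper and lower bounds meet at 3, so that is the treewidth.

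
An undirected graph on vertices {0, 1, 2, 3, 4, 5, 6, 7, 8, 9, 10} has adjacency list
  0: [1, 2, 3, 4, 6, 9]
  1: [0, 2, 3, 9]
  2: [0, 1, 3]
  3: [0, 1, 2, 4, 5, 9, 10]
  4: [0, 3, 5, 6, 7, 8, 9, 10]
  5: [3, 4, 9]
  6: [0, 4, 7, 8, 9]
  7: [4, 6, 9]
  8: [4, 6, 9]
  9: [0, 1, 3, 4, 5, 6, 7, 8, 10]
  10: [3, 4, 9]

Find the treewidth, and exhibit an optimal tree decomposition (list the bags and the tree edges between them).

Treewidth 3.
One such decomposition:
Bags: B1 = {4, 6, 7, 9}  B2 = {0, 4, 6, 9}  B3 = {0, 3, 4, 9}  B4 = {4, 6, 8, 9}  B5 = {0, 1, 3, 9}  B6 = {3, 4, 5, 9}  B7 = {3, 4, 9, 10}  B8 = {0, 1, 2, 3}
Tree: B1–B2, B2–B3, B2–B4, B3–B5, B3–B6, B6–B7, B5–B8

Each bag holds 4 vertices, so the decomposition has width 3, which upper-bounds the treewidth. Conversely, {0, 1, 3, 9} is a clique of size 4, and the vertices of any clique must share a bag in every tree decomposition; so some bag has ≥ 4 vertices and tw(G) ≥ 3. The upper and lower bounds meet at 3, so that is the treewidth.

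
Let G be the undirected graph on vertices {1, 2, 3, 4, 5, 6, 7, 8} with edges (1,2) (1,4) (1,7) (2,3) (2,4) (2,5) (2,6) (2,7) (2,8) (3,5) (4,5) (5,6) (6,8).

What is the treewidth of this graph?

2

A width-2 tree decomposition is:
Bags: B1 = {2, 4, 5}  B2 = {2, 5, 6}  B3 = {2, 6, 8}  B4 = {2, 3, 5}  B5 = {1, 2, 4}  B6 = {1, 2, 7}
Tree: B1–B2, B2–B3, B2–B4, B1–B5, B5–B6
Every bag has size at most 3, so the width is 3 − 1 = 2 and tw(G) ≤ 2. On the other hand G contains the 3-clique {2, 6, 8}. A clique must lie in a single bag of any decomposition, so no decomposition can have width below 2. The upper and lower bounds meet at 2, so that is the treewidth.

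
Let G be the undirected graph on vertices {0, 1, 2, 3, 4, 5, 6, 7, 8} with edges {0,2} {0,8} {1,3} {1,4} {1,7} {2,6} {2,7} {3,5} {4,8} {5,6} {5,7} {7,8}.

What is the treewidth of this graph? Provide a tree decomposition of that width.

Every bag has size at most 4, so the width is 4 − 1 = 3 and tw(G) ≤ 3. For the lower bound: the 4 vertex sets {0,2,6}, {5}, {7}, {1,3,4,8} are disjoint, each induces a connected subgraph, and every pair is joined by at least one edge of G. Contracting each set to a single vertex therefore yields K_{4} as a minor, and since treewidth is minor-monotone, tw(G) ≥ tw(K_{4}) = 3. Combining the bounds, tw(G) = 3.

Treewidth 3.
One optimal decomposition is:
Bags: B1 = {0, 2, 5, 6}  B2 = {0, 2, 5, 7}  B3 = {0, 5, 7, 8}  B4 = {3, 5, 7, 8}  B5 = {1, 3, 7, 8}  B6 = {1, 3, 4, 8}
Tree: B1–B2, B2–B3, B3–B4, B4–B5, B5–B6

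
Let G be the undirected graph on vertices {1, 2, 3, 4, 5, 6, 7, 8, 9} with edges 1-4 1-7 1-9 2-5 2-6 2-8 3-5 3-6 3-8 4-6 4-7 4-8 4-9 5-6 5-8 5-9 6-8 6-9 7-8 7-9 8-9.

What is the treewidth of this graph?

3

A width-3 tree decomposition is:
Bags: B1 = {5, 6, 8, 9}  B2 = {4, 6, 8, 9}  B3 = {2, 5, 6, 8}  B4 = {3, 5, 6, 8}  B5 = {4, 7, 8, 9}  B6 = {1, 4, 7, 9}
Tree: B1–B2, B1–B3, B3–B4, B2–B5, B5–B6
Every bag has size at most 4, so the width is 4 − 1 = 3 and tw(G) ≤ 3. Conversely, {4, 6, 8, 9} is a clique of size 4, and the vertices of any clique must share a bag in every tree decomposition; so some bag has ≥ 4 vertices and tw(G) ≥ 3. Combining the bounds, tw(G) = 3.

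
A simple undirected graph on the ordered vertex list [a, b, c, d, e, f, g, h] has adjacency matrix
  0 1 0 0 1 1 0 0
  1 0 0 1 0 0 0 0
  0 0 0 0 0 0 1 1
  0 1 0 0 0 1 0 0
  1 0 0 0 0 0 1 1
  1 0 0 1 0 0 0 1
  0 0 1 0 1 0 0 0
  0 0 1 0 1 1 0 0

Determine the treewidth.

2

A width-2 tree decomposition is:
Bags: B1 = {b, d, f}  B2 = {a, b, f}  B3 = {a, f, h}  B4 = {a, e, h}  B5 = {c, e, h}  B6 = {c, e, g}
Tree: B1–B2, B2–B3, B3–B4, B4–B5, B5–B6
Each bag holds 3 vertices, so the decomposition has width 2, which upper-bounds the treewidth. For the lower bound, G contains the cycle d–b–a–f–d, so G is not a forest; only forests have treewidth ≤ 1, hence tw(G) ≥ 2. Combining the bounds, tw(G) = 2.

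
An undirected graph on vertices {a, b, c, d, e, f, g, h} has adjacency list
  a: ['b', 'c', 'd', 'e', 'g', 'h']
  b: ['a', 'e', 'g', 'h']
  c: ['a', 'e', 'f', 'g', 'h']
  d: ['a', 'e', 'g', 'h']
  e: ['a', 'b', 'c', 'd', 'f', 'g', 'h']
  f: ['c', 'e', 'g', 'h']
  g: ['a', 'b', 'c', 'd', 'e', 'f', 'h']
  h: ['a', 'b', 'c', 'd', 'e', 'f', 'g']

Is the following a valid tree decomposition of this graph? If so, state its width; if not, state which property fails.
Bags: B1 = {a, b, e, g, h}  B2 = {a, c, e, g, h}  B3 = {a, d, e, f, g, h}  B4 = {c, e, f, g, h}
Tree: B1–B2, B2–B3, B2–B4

A tree decomposition must satisfy three properties: every vertex lies in some bag; for every edge, both endpoints lie together in some bag; and for every vertex, the bags containing it form a connected subtree. Here bags containing vertex f are not connected in the tree, so the decomposition is invalid.

No — bags containing vertex f are not connected in the tree.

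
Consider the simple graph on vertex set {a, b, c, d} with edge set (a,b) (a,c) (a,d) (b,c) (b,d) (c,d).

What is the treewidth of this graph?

A width-3 tree decomposition is:
Bags: B1 = {a, b, c, d}
Tree: (single bag)
With just one bag of size 4, the width is 4 − 1 = 3, so tw(G) ≤ 3. For the lower bound, the 4 vertices {a, b, c, d} are pairwise adjacent, and any tree decomposition puts a clique entirely inside one bag — forcing width ≥ 3. Combining the bounds, tw(G) = 3.

3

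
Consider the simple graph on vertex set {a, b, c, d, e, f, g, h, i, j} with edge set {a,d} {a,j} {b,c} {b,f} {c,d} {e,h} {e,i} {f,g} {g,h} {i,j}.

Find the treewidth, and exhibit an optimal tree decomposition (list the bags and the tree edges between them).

Treewidth 2.
One optimal decomposition is:
Bags: B1 = {b, c, f}  B2 = {c, d, f}  B3 = {a, d, f}  B4 = {a, f, j}  B5 = {f, i, j}  B6 = {e, f, i}  B7 = {e, f, h}  B8 = {f, g, h}
Tree: B1–B2, B2–B3, B3–B4, B4–B5, B5–B6, B6–B7, B7–B8

Each bag holds 3 vertices, so the decomposition has width 2, which upper-bounds the treewidth. For the lower bound, G contains the cycle f–b–c–d–a–j–i–e–h–g–f, so G is not a forest; only forests have treewidth ≤ 1, hence tw(G) ≥ 2. The upper and lower bounds meet at 2, so that is the treewidth.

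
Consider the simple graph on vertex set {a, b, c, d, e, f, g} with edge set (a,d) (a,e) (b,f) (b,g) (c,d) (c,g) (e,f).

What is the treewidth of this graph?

A width-2 tree decomposition is:
Bags: B1 = {a, e, f}  B2 = {a, b, f}  B3 = {a, b, g}  B4 = {a, c, g}  B5 = {a, c, d}
Tree: B1–B2, B2–B3, B3–B4, B4–B5
Each bag holds 3 vertices, so the decomposition has width 2, which upper-bounds the treewidth. For the lower bound, G contains the cycle a–e–f–b–g–c–d–a, so G is not a forest; only forests have treewidth ≤ 1, hence tw(G) ≥ 2. Combining the bounds, tw(G) = 2.

2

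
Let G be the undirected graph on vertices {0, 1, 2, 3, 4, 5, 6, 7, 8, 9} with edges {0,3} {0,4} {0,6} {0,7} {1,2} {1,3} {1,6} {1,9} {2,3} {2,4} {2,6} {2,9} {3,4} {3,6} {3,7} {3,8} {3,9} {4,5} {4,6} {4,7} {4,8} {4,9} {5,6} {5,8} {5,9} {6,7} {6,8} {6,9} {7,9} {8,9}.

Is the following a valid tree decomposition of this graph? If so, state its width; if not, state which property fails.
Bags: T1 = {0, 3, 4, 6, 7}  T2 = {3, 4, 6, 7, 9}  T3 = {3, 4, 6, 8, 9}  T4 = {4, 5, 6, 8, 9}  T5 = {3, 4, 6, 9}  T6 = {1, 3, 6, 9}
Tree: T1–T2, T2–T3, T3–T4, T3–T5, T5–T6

No — vertex 2 appears in no bag.

A tree decomposition must satisfy three properties: every vertex lies in some bag; for every edge, both endpoints lie together in some bag; and for every vertex, the bags containing it form a connected subtree. Here vertex 2 appears in no bag, so the decomposition is invalid.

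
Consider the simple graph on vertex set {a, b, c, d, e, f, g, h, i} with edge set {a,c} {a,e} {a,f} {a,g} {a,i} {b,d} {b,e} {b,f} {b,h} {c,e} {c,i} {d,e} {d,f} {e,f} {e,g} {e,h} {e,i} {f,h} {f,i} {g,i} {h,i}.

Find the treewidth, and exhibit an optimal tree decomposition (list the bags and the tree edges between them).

Treewidth 3.
One such decomposition:
Bags: B1 = {a, e, f, i}  B2 = {e, f, h, i}  B3 = {b, e, f, h}  B4 = {b, d, e, f}  B5 = {a, c, e, i}  B6 = {a, e, g, i}
Tree: B1–B2, B2–B3, B3–B4, B1–B5, B1–B6

Every bag has size at most 4, so the width is 4 − 1 = 3 and tw(G) ≤ 3. For the lower bound, the 4 vertices {a, e, g, i} are pairwise adjacent, and any tree decomposition puts a clique entirely inside one bag — forcing width ≥ 3. Combining the bounds, tw(G) = 3.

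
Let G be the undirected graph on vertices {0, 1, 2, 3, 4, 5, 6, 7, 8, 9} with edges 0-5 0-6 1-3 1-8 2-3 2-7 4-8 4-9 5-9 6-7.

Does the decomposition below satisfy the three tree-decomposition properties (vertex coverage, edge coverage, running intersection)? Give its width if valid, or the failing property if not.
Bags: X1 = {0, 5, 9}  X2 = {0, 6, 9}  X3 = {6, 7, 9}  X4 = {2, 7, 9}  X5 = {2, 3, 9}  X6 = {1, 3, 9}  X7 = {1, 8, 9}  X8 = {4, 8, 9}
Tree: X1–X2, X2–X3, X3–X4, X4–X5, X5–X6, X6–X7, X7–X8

Checking the three conditions: (i) the bags cover all of {0, 1, 2, 3, 4, 5, 6, 7, 8, 9}; (ii) for each edge, some bag contains both endpoints; (iii) the bags containing any fixed vertex form a subtree. All hold, so the decomposition is valid with width 3 − 1 = 2.

Yes; width 2.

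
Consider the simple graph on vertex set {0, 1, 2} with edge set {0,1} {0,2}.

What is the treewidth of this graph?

1

A width-1 tree decomposition is:
Bags: B1 = {0, 2}  B2 = {0, 1}
Tree: B1–B2
Each bag holds 2 vertices, so the decomposition has width 1, which upper-bounds the treewidth. Any graph with an edge has treewidth ≥ 1, and G has the edge 0–2. Therefore the treewidth is 1.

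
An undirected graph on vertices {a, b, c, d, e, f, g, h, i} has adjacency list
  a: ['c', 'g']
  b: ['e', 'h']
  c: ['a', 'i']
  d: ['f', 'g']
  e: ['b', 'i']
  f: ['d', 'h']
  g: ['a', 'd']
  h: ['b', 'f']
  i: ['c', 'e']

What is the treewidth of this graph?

2

A width-2 tree decomposition is:
Bags: B1 = {a, c, i}  B2 = {a, e, i}  B3 = {a, b, e}  B4 = {a, b, h}  B5 = {a, f, h}  B6 = {a, d, f}  B7 = {a, d, g}
Tree: B1–B2, B2–B3, B3–B4, B4–B5, B5–B6, B6–B7
Every bag has size at most 3, so the width is 3 − 1 = 2 and tw(G) ≤ 2. The edges a–c–i–e–b–h–f–d–g–a form a cycle, so G is not a tree and its treewidth is at least 2. The upper and lower bounds meet at 2, so that is the treewidth.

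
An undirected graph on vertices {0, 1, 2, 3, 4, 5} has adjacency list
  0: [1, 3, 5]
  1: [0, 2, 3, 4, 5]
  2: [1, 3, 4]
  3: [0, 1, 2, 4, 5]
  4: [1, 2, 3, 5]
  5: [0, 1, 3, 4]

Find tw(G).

3

A width-3 tree decomposition is:
Bags: B1 = {1, 2, 3, 4}  B2 = {1, 3, 4, 5}  B3 = {0, 1, 3, 5}
Tree: B1–B2, B2–B3
Each bag holds 4 vertices, so the decomposition has width 3, which upper-bounds the treewidth. On the other hand G contains the 4-clique {0, 1, 3, 5}. A clique must lie in a single bag of any decomposition, so no decomposition can have width below 3. Therefore the treewidth is 3.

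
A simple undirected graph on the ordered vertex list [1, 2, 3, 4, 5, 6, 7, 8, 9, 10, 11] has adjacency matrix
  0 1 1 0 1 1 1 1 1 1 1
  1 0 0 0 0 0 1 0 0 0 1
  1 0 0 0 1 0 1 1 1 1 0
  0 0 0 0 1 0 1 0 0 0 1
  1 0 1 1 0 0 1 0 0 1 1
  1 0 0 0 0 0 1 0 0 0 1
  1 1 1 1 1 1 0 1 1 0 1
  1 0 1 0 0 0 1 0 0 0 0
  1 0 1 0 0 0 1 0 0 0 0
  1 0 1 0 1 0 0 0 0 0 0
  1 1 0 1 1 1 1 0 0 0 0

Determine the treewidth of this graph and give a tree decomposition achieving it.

Every bag has size at most 4, so the width is 4 − 1 = 3 and tw(G) ≤ 3. For the lower bound, the 4 vertices {1, 3, 5, 10} are pairwise adjacent, and any tree decomposition puts a clique entirely inside one bag — forcing width ≥ 3. Hence tw(G) = 3 exactly.

Treewidth 3.
Bags: B1 = {1, 5, 7, 11}  B2 = {1, 2, 7, 11}  B3 = {1, 3, 5, 7}  B4 = {1, 3, 7, 9}  B5 = {1, 6, 7, 11}  B6 = {4, 5, 7, 11}  B7 = {1, 3, 7, 8}  B8 = {1, 3, 5, 10}
Tree: B1–B2, B1–B3, B3–B4, B2–B5, B1–B6, B4–B7, B3–B8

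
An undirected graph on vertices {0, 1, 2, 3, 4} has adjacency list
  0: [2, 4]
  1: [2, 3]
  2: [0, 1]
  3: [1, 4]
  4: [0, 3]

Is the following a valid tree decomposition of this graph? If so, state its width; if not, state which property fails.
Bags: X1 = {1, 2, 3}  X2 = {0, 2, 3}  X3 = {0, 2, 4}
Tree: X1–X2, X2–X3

A tree decomposition must satisfy three properties: every vertex lies in some bag; for every edge, both endpoints lie together in some bag; and for every vertex, the bags containing it form a connected subtree. Here edge (3,4) lies in no bag, so the decomposition is invalid.

No — edge (3,4) lies in no bag.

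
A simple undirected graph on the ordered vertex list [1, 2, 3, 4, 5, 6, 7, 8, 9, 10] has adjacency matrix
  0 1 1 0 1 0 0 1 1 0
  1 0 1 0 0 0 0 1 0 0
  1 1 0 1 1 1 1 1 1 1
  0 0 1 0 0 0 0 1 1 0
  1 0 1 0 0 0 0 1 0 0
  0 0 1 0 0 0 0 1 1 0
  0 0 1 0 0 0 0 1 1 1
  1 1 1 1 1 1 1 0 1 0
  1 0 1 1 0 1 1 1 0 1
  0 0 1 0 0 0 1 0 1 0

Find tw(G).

3

A width-3 tree decomposition is:
Bags: B1 = {3, 4, 8, 9}  B2 = {1, 3, 8, 9}  B3 = {1, 2, 3, 8}  B4 = {3, 7, 8, 9}  B5 = {1, 3, 5, 8}  B6 = {3, 6, 8, 9}  B7 = {3, 7, 9, 10}
Tree: B1–B2, B2–B3, B2–B4, B3–B5, B2–B6, B4–B7
Each bag holds 4 vertices, so the decomposition has width 3, which upper-bounds the treewidth. Conversely, {1, 3, 8, 9} is a clique of size 4, and the vertices of any clique must share a bag in every tree decomposition; so some bag has ≥ 4 vertices and tw(G) ≥ 3. Therefore the treewidth is 3.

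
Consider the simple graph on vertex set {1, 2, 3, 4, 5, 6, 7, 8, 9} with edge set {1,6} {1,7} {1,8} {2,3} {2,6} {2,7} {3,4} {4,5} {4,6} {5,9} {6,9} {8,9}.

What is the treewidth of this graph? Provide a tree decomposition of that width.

Treewidth 3.
One optimal decomposition is:
Bags: B1 = {1, 7, 8, 9}  B2 = {1, 6, 7, 9}  B3 = {2, 6, 7, 9}  B4 = {2, 5, 6, 9}  B5 = {2, 4, 5, 6}  B6 = {2, 3, 4, 5}
Tree: B1–B2, B2–B3, B3–B4, B4–B5, B5–B6

Each bag holds 4 vertices, so the decomposition has width 3, which upper-bounds the treewidth. For the lower bound: the 4 vertex sets {1,7,8}, {9}, {6}, {2,3,4,5} are disjoint, each induces a connected subgraph, and every pair is joined by at least one edge of G. Contracting each set to a single vertex therefore yields K_{4} as a minor, and since treewidth is minor-monotone, tw(G) ≥ tw(K_{4}) = 3. Hence tw(G) = 3 exactly.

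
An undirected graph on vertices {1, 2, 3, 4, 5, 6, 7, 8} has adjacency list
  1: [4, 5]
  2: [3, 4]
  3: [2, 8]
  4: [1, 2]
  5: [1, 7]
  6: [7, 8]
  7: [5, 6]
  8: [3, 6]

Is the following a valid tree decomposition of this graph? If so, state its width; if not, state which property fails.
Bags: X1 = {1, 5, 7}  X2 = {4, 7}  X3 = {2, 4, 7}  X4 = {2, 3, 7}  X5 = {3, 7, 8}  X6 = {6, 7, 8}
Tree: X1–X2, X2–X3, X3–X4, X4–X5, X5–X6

No — edge (1,4) lies in no bag.

A tree decomposition must satisfy three properties: every vertex lies in some bag; for every edge, both endpoints lie together in some bag; and for every vertex, the bags containing it form a connected subtree. Here edge (1,4) lies in no bag, so the decomposition is invalid.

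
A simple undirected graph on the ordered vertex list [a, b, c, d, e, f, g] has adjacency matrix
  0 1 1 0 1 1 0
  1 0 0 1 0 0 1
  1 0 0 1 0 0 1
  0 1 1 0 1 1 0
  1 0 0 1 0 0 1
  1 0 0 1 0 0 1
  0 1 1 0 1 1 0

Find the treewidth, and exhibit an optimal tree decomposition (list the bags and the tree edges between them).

The largest bag has 4 vertices, giving width 3; this decomposition certifies tw(G) ≤ 3. For the lower bound: the 4 vertex sets {a,f}, {c,d}, {g}, {e} are disjoint, each induces a connected subgraph, and every pair is joined by at least one edge of G. Contracting each set to a single vertex therefore yields K_{4} as a minor, and since treewidth is minor-monotone, tw(G) ≥ tw(K_{4}) = 3. Hence tw(G) = 3 exactly.

Treewidth 3.
One optimal decomposition is:
Bags: B1 = {a, d, f, g}  B2 = {a, c, d, g}  B3 = {a, d, e, g}  B4 = {a, b, d, g}
Tree: B1–B2, B2–B3, B3–B4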